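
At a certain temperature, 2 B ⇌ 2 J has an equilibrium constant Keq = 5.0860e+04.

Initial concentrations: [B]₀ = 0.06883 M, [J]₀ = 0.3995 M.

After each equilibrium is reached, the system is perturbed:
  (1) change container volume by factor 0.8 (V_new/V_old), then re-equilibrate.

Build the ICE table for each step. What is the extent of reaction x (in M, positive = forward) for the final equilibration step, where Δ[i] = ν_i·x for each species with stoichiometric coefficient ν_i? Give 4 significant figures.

x = 0 M

Q₀ = 33.69 vs Keq = 5.0860e+04 ⇒ Q<K, forward
Step 1:
                    B           J
  I           0.06883      0.3995
  C          -0.06676     0.06676
  E          0.002067      0.4663
  solve Keq expr → x = 0.03338; check Q = 5.0860e+04
Then change container volume by factor 0.8 (V_new/V_old).
Step 2:
                    B           J
  I          0.002584      0.5828
  C                 0           0
  E          0.002584      0.5828
  solve Keq expr → x = 0; check Q = 5.0860e+04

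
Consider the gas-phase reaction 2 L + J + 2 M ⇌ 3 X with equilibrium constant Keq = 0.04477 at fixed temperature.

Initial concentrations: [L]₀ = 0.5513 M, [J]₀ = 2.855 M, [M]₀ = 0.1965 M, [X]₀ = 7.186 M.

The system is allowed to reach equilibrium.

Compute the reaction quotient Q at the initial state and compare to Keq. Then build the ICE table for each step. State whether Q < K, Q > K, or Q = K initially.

Q₀ = 1.1075e+04; Q > K (proceeds reverse)

Q₀ = 1.1075e+04 vs Keq = 0.04477 ⇒ Q>K, reverse
Step 1:
                   L          J          M          X
  Initial     0.5513      2.855     0.1965      7.186
  Change       2.912      1.456      2.912     -4.368
  Equil        3.463      4.311      3.109      2.818
  solve Keq expr → x = -1.456; check Q = 0.04477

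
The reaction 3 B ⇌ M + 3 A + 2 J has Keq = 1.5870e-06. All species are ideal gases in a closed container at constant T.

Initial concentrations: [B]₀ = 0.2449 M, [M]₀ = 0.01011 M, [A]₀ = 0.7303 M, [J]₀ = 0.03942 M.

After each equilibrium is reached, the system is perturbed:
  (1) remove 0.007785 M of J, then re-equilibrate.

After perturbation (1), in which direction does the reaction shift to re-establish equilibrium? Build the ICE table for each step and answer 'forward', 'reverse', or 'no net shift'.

Q₀ = 4.1660e-04 vs Keq = 1.5870e-06 ⇒ Q>K, reverse
Step 1:
                   B          M          A          J
  Initial     0.2449    0.01011     0.7303    0.03942
  Change     0.02959  -0.009864   -0.02959   -0.01973
  Equil       0.2745 2.4602e-04     0.7007    0.01969
  solve Keq expr → x = -0.009864; check Q = 1.5870e-06
Then remove 0.007785 M of J.
Step 2:
                   B          M          A          J
  Initial     0.2745 2.4602e-04     0.7007    0.01191
  Change   -0.001037 3.4564e-04   0.001037 6.9128e-04
  Equil       0.2735 5.9166e-04     0.7017     0.0126
  solve Keq expr → x = 3.4564e-04; check Q = 1.5870e-06

Direction: forward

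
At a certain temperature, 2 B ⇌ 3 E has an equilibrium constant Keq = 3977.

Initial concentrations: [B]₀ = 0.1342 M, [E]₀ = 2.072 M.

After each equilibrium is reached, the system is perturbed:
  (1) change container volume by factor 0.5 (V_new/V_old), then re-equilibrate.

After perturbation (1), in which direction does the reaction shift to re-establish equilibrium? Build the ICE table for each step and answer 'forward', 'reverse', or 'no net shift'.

Q₀ = 493.9 vs Keq = 3977 ⇒ Q<K, forward
Step 1:
                    B           E
  init         0.1342       2.072
  Δ           -0.0826      0.1239
  eq           0.0516       2.196
  solve Keq expr → x = 0.0413; check Q = 3977
Then change container volume by factor 0.5 (V_new/V_old).
Step 2:
                    B           E
  init         0.1032       4.392
  Δ           0.03978    -0.05967
  eq            0.143       4.332
  solve Keq expr → x = -0.01989; check Q = 3977

Direction: reverse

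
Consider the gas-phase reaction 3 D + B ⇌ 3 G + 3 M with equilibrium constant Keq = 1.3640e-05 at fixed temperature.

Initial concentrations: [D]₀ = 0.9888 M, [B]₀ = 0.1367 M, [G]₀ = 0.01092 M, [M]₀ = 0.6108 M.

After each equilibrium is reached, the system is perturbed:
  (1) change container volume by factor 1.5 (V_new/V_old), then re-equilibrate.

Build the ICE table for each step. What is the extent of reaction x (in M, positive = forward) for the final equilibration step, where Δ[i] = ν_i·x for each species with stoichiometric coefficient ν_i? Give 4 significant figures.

x = 0.001228 M

Q₀ = 2.2453e-06 vs Keq = 1.3640e-05 ⇒ Q<K, forward
Step 1:
                    D           B           G           M
  init         0.9888      0.1367     0.01092      0.6108
  Δ         -0.008432   -0.002811    0.008432    0.008432
  eq           0.9804      0.1339     0.01935      0.6192
  solve Keq expr → x = 0.002811; check Q = 1.3640e-05
Then change container volume by factor 1.5 (V_new/V_old).
Step 2:
                    D           B           G           M
  init         0.6536     0.08926      0.0129      0.4128
  Δ         -0.003683   -0.001228    0.003683    0.003683
  eq           0.6499     0.08803     0.01658      0.4165
  solve Keq expr → x = 0.001228; check Q = 1.3640e-05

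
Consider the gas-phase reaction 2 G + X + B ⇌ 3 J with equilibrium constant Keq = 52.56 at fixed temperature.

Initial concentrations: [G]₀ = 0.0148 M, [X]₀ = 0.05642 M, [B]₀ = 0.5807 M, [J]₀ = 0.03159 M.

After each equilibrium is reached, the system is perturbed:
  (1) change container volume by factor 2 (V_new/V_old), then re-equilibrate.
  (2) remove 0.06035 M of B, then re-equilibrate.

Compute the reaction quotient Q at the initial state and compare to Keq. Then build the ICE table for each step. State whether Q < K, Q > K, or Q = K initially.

Q₀ = 4.393; Q < K (proceeds forward)

Q₀ = 4.393 vs Keq = 52.56 ⇒ Q<K, forward
Step 1:
                  G         X         B         J
  Initial    0.0148   0.05642    0.5807   0.03159
  Change  -0.007702 -0.003851 -0.003851   0.01155
  Equil    0.007098   0.05257    0.5768   0.04314
  solve Keq expr → x = 0.003851; check Q = 52.56
Then change container volume by factor 2 (V_new/V_old).
Step 2:
                  G         X         B         J
  Initial  0.003549   0.02628    0.2884   0.02157
  Change  9.4156e-04 4.7078e-04 4.7078e-04 -0.001412
  Equil    0.004491   0.02676    0.2889   0.02016
  solve Keq expr → x = -4.7078e-04; check Q = 52.56
Then remove 0.06035 M of B.
Step 3:
                  G         X         B         J
  Initial  0.004491   0.02676    0.2285   0.02016
  Change  3.4665e-04 1.7332e-04 1.7332e-04 -5.1997e-04
  Equil    0.004837   0.02693    0.2287   0.01964
  solve Keq expr → x = -1.7332e-04; check Q = 52.56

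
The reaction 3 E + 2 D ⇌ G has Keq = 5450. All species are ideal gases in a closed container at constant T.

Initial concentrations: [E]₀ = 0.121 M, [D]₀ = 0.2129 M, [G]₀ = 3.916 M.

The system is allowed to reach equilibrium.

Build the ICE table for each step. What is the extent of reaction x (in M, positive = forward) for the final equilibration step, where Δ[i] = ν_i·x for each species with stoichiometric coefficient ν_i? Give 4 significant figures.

x = -0.03033 M

Q₀ = 4.8768e+04 vs Keq = 5450 ⇒ Q>K, reverse
Step 1:
                  E         D         G
  Initial     0.121    0.2129     3.916
  Change    0.09099   0.06066  -0.03033
  Equil       0.212    0.2736     3.886
  solve Keq expr → x = -0.03033; check Q = 5450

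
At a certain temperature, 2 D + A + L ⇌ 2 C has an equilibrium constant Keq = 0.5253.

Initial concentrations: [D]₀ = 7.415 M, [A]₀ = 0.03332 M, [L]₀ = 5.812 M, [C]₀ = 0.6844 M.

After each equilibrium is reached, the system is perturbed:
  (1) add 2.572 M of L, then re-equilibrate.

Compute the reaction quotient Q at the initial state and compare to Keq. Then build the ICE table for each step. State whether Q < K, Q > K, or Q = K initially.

Q₀ = 0.04399; Q < K (proceeds forward)

Q₀ = 0.04399 vs Keq = 0.5253 ⇒ Q<K, forward
Step 1:
                   D          A          L          C
  Initial      7.415    0.03332      5.812     0.6844
  Change     -0.0599   -0.02995   -0.02995     0.0599
  Equil        7.355   0.003372      5.782     0.7443
  solve Keq expr → x = 0.02995; check Q = 0.5253
Then add 2.572 M of L.
Step 2:
                   D          A          L          C
  Initial      7.355   0.003372      8.354     0.7443
  Change   -0.002047  -0.001024  -0.001024   0.002047
  Equil        7.353   0.002348      8.353     0.7463
  solve Keq expr → x = 0.001024; check Q = 0.5253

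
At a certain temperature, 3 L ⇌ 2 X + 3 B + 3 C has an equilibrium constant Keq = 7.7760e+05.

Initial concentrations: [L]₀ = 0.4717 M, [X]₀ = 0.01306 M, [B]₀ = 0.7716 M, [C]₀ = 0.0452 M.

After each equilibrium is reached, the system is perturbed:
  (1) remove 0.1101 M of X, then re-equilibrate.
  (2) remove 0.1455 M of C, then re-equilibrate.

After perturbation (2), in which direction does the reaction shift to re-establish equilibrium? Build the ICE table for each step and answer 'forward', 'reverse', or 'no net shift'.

Q₀ = 6.8941e-08 vs Keq = 7.7760e+05 ⇒ Q<K, forward
Step 1:
                  L         X         B         C
  Initial    0.4717   0.01306    0.7716    0.0452
  Change    -0.4684    0.3123    0.4684    0.4684
  Equil    0.003276    0.3253      1.24    0.5136
  solve Keq expr → x = 0.1561; check Q = 7.7760e+05
Then remove 0.1101 M of X.
Step 2:
                  L         X         B         C
  Initial  0.003276    0.2152      1.24    0.5136
  Change  -7.7938e-04 5.1959e-04 7.7938e-04 7.7938e-04
  Equil    0.002497    0.2158     1.241    0.5144
  solve Keq expr → x = 2.5979e-04; check Q = 7.7760e+05
Then remove 0.1455 M of C.
Step 3:
                  L         X         B         C
  Initial  0.002497    0.2158     1.241    0.3689
  Change  -6.9927e-04 4.6618e-04 6.9927e-04 6.9927e-04
  Equil    0.001798    0.2162     1.242    0.3696
  solve Keq expr → x = 2.3309e-04; check Q = 7.7760e+05

Direction: forward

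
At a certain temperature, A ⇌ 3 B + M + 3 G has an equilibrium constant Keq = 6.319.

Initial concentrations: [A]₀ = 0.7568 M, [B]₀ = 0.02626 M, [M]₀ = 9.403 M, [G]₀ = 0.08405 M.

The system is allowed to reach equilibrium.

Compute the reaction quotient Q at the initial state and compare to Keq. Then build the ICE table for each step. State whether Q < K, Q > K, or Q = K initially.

Q₀ = 1.3359e-07; Q < K (proceeds forward)

Q₀ = 1.3359e-07 vs Keq = 6.319 ⇒ Q<K, forward
Step 1:
                    A           B           M           G
  init         0.7568     0.02626       9.403     0.08405
  Δ           -0.2583       0.775      0.2583       0.775
  eq           0.4985      0.8012       9.661       0.859
  solve Keq expr → x = 0.2583; check Q = 6.319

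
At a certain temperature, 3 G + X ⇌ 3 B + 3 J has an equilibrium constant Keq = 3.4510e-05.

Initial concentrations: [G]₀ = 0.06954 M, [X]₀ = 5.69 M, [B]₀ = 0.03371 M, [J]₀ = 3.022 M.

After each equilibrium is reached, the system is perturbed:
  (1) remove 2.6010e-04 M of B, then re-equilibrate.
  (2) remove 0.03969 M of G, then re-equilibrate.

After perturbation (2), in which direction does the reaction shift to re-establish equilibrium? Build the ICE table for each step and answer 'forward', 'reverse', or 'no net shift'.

Direction: reverse

Q₀ = 0.5525 vs Keq = 3.4510e-05 ⇒ Q>K, reverse
Step 1:
                    G           X           B           J
  Initial     0.06954        5.69     0.03371       3.022
  Change      0.03174     0.01058    -0.03174    -0.03174
  Equil        0.1013       5.701     0.00197        2.99
  solve Keq expr → x = -0.01058; check Q = 3.4510e-05
Then remove 2.6010e-04 M of B.
Step 2:
                    G           X           B           J
  Initial      0.1013       5.701     0.00171        2.99
  Change  -2.5496e-04 -8.4988e-05  2.5496e-04  2.5496e-04
  Equil         0.101         5.7    0.001965       2.991
  solve Keq expr → x = 8.4988e-05; check Q = 3.4510e-05
Then remove 0.03969 M of G.
Step 3:
                    G           X           B           J
  Initial     0.06134         5.7    0.001965       2.991
  Change   7.5685e-04  2.5228e-04 -7.5685e-04 -7.5685e-04
  Equil       0.06209       5.701    0.001208        2.99
  solve Keq expr → x = -2.5228e-04; check Q = 3.4510e-05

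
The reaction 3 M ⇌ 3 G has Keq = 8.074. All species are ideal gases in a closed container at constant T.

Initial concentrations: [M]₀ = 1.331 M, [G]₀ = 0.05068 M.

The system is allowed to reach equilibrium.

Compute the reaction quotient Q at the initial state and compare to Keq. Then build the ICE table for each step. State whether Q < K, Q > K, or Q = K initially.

Q₀ = 5.5205e-05; Q < K (proceeds forward)

Q₀ = 5.5205e-05 vs Keq = 8.074 ⇒ Q<K, forward
Step 1:
                   M          G
  I            1.331    0.05068
  C          -0.8714     0.8714
  E           0.4596     0.9221
  solve Keq expr → x = 0.2905; check Q = 8.074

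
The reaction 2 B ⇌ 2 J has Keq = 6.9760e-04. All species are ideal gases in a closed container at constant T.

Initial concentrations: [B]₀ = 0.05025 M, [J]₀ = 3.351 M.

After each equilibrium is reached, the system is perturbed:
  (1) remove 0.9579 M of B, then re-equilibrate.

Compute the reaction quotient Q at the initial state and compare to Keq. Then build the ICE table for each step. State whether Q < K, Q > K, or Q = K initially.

Q₀ = 4447; Q > K (proceeds reverse)

Q₀ = 4447 vs Keq = 6.9760e-04 ⇒ Q>K, reverse
Step 1:
                    B           J
  I           0.05025       3.351
  C             3.263      -3.263
  E             3.314     0.08752
  solve Keq expr → x = -1.632; check Q = 6.9760e-04
Then remove 0.9579 M of B.
Step 2:
                    B           J
  I             2.356     0.08752
  C           0.02465    -0.02465
  E              2.38     0.06287
  solve Keq expr → x = -0.01232; check Q = 6.9760e-04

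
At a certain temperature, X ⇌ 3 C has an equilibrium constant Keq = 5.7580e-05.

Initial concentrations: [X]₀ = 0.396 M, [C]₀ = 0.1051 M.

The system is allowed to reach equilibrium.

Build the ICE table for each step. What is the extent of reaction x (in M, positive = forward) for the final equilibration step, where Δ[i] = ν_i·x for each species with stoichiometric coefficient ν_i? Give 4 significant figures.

Q₀ = 0.002932 vs Keq = 5.7580e-05 ⇒ Q>K, reverse
Step 1:
                   X          C
  I            0.396     0.1051
  C          0.02538   -0.07615
  E           0.4214    0.02895
  solve Keq expr → x = -0.02538; check Q = 5.7580e-05

x = -0.02538 M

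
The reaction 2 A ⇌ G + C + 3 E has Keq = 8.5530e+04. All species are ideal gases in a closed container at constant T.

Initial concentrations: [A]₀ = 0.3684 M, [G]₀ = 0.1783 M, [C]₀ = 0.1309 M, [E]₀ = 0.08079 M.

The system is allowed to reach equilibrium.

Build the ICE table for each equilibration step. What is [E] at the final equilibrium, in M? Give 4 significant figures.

[E]_eq = 0.6325 M

Q₀ = 9.0683e-05 vs Keq = 8.5530e+04 ⇒ Q<K, forward
Step 1:
                  A         G         C         E
  init       0.3684    0.1783    0.1309   0.08079
  Δ         -0.3678    0.1839    0.1839    0.5517
  eq      5.8084e-04    0.3622    0.3148    0.6325
  solve Keq expr → x = 0.1839; check Q = 8.5530e+04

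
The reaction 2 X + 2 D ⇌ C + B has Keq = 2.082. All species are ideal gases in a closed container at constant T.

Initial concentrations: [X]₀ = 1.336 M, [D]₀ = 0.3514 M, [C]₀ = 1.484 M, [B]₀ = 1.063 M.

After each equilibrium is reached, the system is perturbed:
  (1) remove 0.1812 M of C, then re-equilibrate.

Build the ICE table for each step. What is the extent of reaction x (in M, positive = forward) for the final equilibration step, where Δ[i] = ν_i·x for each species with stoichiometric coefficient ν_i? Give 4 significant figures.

x = 0.01143 M

Q₀ = 7.157 vs Keq = 2.082 ⇒ Q>K, reverse
Step 1:
                   X          D          C          B
  I            1.336     0.3514      1.484      1.063
  C           0.1806     0.1806   -0.09032   -0.09032
  E            1.517      0.532      1.394     0.9727
  solve Keq expr → x = -0.09032; check Q = 2.082
Then remove 0.1812 M of C.
Step 2:
                   X          D          C          B
  I            1.517      0.532      1.212     0.9727
  C         -0.02286   -0.02286    0.01143    0.01143
  E            1.494     0.5092      1.224     0.9841
  solve Keq expr → x = 0.01143; check Q = 2.082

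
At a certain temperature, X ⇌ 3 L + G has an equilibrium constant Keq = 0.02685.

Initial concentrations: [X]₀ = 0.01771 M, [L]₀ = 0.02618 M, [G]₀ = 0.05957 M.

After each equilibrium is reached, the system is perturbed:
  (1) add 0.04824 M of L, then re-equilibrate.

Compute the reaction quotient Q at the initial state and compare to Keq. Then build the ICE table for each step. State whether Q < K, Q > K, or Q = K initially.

Q₀ = 6.0356e-05; Q < K (proceeds forward)

Q₀ = 6.0356e-05 vs Keq = 0.02685 ⇒ Q<K, forward
Step 1:
                  X         L         G
  Initial   0.01771   0.02618   0.05957
  Change   -0.01648   0.04945   0.01648
  Equil    0.001226   0.07563   0.07605
  solve Keq expr → x = 0.01648; check Q = 0.02685
Then add 0.04824 M of L.
Step 2:
                  X         L         G
  Initial  0.001226    0.1239   0.07605
  Change   0.002927  -0.00878 -0.002927
  Equil    0.004152    0.1151   0.07313
  solve Keq expr → x = -0.002927; check Q = 0.02685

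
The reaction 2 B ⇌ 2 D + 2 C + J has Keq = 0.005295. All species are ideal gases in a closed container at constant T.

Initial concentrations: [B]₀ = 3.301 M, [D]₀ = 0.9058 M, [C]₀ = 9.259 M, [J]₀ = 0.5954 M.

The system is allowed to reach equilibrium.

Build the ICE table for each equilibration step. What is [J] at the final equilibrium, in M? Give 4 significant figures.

Q₀ = 3.843 vs Keq = 0.005295 ⇒ Q>K, reverse
Step 1:
                  B         D         C         J
  I           3.301    0.9058     9.259    0.5954
  C          0.8229   -0.8229   -0.8229   -0.4114
  E           4.124   0.08293     8.436     0.184
  solve Keq expr → x = -0.4114; check Q = 0.005295

[J]_eq = 0.184 M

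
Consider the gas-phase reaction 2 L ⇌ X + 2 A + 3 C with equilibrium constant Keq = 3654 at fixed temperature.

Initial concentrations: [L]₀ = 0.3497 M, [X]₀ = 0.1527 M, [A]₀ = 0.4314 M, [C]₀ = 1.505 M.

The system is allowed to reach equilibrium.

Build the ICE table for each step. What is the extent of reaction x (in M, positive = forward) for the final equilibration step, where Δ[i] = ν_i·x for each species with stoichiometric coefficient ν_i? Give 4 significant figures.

x = 0.1648 M

Q₀ = 0.7922 vs Keq = 3654 ⇒ Q<K, forward
Step 1:
                    L           X           A           C
  Initial      0.3497      0.1527      0.4314       1.505
  Change      -0.3296      0.1648      0.3296      0.4945
  Equil       0.02006      0.3175       0.761       1.999
  solve Keq expr → x = 0.1648; check Q = 3654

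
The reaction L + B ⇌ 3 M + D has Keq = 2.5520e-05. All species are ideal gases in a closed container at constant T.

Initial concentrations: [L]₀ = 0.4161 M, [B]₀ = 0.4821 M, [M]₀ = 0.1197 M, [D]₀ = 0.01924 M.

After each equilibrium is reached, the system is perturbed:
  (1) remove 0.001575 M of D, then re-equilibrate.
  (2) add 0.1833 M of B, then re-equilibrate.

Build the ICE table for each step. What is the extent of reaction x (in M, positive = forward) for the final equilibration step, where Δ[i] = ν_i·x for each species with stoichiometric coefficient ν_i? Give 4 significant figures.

Q₀ = 1.6449e-04 vs Keq = 2.5520e-05 ⇒ Q>K, reverse
Step 1:
                  L         B         M         D
  I          0.4161    0.4821    0.1197   0.01924
  C           0.011     0.011  -0.03299    -0.011
  E          0.4271    0.4931   0.08671  0.008244
  solve Keq expr → x = -0.011; check Q = 2.5520e-05
Then remove 0.001575 M of D.
Step 2:
                  L         B         M         D
  I          0.4271    0.4931   0.08671  0.006669
  C       -8.5583e-04 -8.5583e-04  0.002567 8.5583e-04
  E          0.4262    0.4922   0.08928  0.007524
  solve Keq expr → x = 8.5583e-04; check Q = 2.5520e-05
Then add 0.1833 M of B.
Step 3:
                  L         B         M         D
  I          0.4262    0.6755   0.08928  0.007524
  C       -0.001412 -0.001412  0.004237  0.001412
  E          0.4248    0.6741   0.09352  0.008937
  solve Keq expr → x = 0.001412; check Q = 2.5520e-05

x = 0.001412 M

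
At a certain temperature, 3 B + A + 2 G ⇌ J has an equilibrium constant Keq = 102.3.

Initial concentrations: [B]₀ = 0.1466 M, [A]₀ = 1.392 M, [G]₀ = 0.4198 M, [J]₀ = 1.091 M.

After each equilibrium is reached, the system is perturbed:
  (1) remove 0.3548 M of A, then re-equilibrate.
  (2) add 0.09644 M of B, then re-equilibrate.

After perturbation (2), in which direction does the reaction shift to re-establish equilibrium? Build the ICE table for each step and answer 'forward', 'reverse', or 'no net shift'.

Q₀ = 1412 vs Keq = 102.3 ⇒ Q>K, reverse
Step 1:
                   B          A          G          J
  Initial     0.1466      1.392     0.4198      1.091
  Change      0.1501    0.05002        0.1   -0.05002
  Equil       0.2967      1.442     0.5198      1.041
  solve Keq expr → x = -0.05002; check Q = 102.3
Then remove 0.3548 M of A.
Step 2:
                   B          A          G          J
  Initial     0.2967      1.087     0.5198      1.041
  Change     0.02187    0.00729    0.01458   -0.00729
  Equil       0.3185      1.095     0.5344      1.034
  solve Keq expr → x = -0.00729; check Q = 102.3
Then add 0.09644 M of B.
Step 3:
                   B          A          G          J
  Initial      0.415      1.095     0.5344      1.034
  Change    -0.07104   -0.02368   -0.04736    0.02368
  Equil       0.3439      1.071     0.4871      1.057
  solve Keq expr → x = 0.02368; check Q = 102.3

Direction: forward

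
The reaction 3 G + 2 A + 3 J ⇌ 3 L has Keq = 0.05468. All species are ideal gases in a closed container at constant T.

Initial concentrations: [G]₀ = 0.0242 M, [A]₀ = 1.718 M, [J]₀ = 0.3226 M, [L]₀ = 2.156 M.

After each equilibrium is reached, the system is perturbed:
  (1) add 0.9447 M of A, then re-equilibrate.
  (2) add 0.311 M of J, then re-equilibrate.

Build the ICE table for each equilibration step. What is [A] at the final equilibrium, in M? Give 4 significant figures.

[A]_eq = 3.278 M

Q₀ = 7.1361e+06 vs Keq = 0.05468 ⇒ Q>K, reverse
Step 1:
                    G           A           J           L
  I            0.0242       1.718      0.3226       2.156
  C             1.084      0.7225       1.084      -1.084
  E             1.108       2.441       1.406       1.072
  solve Keq expr → x = -0.3613; check Q = 0.05468
Then add 0.9447 M of A.
Step 2:
                    G           A           J           L
  I             1.108       3.385       1.406       1.072
  C          -0.08076    -0.05384    -0.08076     0.08076
  E             1.027       3.331       1.326       1.153
  solve Keq expr → x = 0.02692; check Q = 0.05468
Then add 0.311 M of J.
Step 3:
                    G           A           J           L
  I             1.027       3.331       1.637       1.153
  C          -0.08065    -0.05376    -0.08065     0.08065
  E            0.9466       3.278       1.556       1.234
  solve Keq expr → x = 0.02688; check Q = 0.05468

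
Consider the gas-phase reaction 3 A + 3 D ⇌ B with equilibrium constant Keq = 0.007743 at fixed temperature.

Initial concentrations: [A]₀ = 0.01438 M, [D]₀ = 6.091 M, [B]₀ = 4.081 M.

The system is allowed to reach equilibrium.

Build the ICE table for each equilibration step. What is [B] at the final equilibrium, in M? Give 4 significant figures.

[B]_eq = 3.722 M

Q₀ = 6073 vs Keq = 0.007743 ⇒ Q>K, reverse
Step 1:
                   A          D          B
  I          0.01438      6.091      4.081
  C            1.078      1.078    -0.3594
  E            1.093      7.169      3.722
  solve Keq expr → x = -0.3594; check Q = 0.007743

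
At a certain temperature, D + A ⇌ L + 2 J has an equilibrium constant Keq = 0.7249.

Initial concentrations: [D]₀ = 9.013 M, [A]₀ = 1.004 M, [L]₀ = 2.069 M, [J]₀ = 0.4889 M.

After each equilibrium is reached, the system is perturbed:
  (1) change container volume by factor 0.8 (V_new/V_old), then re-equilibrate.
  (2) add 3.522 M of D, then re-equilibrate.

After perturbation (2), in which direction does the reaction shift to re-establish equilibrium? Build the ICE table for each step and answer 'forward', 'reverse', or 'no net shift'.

Q₀ = 0.05465 vs Keq = 0.7249 ⇒ Q<K, forward
Step 1:
                  D         A         L         J
  I           9.013     1.004     2.069    0.4889
  C         -0.3841   -0.3841    0.3841    0.7683
  E           8.629    0.6199     2.453     1.257
  solve Keq expr → x = 0.3841; check Q = 0.7249
Then change container volume by factor 0.8 (V_new/V_old).
Step 2:
                  D         A         L         J
  I           10.79    0.7748     3.066     1.571
  C         0.05185   0.05185  -0.05185   -0.1037
  E           10.84    0.8267     3.015     1.468
  solve Keq expr → x = -0.05185; check Q = 0.7249
Then add 3.522 M of D.
Step 3:
                  D         A         L         J
  I           14.36    0.8267     3.015     1.468
  C        -0.06593  -0.06593   0.06593    0.1319
  E           14.29    0.7607     3.081       1.6
  solve Keq expr → x = 0.06593; check Q = 0.7249

Direction: forward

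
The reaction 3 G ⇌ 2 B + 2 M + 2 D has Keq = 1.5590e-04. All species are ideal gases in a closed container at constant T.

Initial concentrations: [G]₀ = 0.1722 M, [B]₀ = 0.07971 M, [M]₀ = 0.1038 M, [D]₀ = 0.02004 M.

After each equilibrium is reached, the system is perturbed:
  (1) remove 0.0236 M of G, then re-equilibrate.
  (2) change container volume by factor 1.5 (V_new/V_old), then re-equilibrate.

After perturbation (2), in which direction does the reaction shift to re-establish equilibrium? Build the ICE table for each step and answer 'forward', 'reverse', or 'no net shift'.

Direction: forward

Q₀ = 5.3841e-06 vs Keq = 1.5590e-04 ⇒ Q<K, forward
Step 1:
                    G           B           M           D
  I            0.1722     0.07971      0.1038     0.02004
  C          -0.03793     0.02529     0.02529     0.02529
  E            0.1343       0.105      0.1291     0.04533
  solve Keq expr → x = 0.01264; check Q = 1.5590e-04
Then remove 0.0236 M of G.
Step 2:
                    G           B           M           D
  I            0.1107       0.105      0.1291     0.04533
  C           0.00717    -0.00478    -0.00478    -0.00478
  E            0.1178      0.1002      0.1243     0.04055
  solve Keq expr → x = -0.00239; check Q = 1.5590e-04
Then change container volume by factor 1.5 (V_new/V_old).
Step 3:
                    G           B           M           D
  I           0.07856     0.06681     0.08287     0.02703
  C          -0.01019    0.006793    0.006793    0.006793
  E           0.06837      0.0736     0.08966     0.03382
  solve Keq expr → x = 0.003397; check Q = 1.5590e-04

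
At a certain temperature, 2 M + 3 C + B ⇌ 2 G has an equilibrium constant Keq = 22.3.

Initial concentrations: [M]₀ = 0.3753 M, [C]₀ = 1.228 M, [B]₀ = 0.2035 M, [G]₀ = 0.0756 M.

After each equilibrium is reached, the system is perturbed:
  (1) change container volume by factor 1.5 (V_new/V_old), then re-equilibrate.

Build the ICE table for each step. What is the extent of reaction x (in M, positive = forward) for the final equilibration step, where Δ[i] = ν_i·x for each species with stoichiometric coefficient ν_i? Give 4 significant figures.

Q₀ = 0.1077 vs Keq = 22.3 ⇒ Q<K, forward
Step 1:
                   M          C          B          G
  I           0.3753      1.228     0.2035     0.0756
  C          -0.1895    -0.2843   -0.09477     0.1895
  E           0.1858     0.9437     0.1087     0.2651
  solve Keq expr → x = 0.09477; check Q = 22.3
Then change container volume by factor 1.5 (V_new/V_old).
Step 2:
                   M          C          B          G
  I           0.1238     0.6291    0.07248     0.1768
  C          0.04082    0.06124    0.02041   -0.04082
  E           0.1647     0.6904     0.0929     0.1359
  solve Keq expr → x = -0.02041; check Q = 22.3

x = -0.02041 M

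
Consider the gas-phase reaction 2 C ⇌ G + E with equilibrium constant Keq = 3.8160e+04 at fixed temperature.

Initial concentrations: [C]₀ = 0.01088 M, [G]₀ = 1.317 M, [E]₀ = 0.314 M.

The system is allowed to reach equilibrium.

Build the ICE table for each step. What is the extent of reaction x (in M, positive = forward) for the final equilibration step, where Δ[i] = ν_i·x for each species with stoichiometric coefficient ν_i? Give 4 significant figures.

Q₀ = 3493 vs Keq = 3.8160e+04 ⇒ Q<K, forward
Step 1:
                    C           G           E
  Initial     0.01088       1.317       0.314
  Change    -0.007564    0.003782    0.003782
  Equil      0.003316       1.321      0.3178
  solve Keq expr → x = 0.003782; check Q = 3.8160e+04

x = 0.003782 M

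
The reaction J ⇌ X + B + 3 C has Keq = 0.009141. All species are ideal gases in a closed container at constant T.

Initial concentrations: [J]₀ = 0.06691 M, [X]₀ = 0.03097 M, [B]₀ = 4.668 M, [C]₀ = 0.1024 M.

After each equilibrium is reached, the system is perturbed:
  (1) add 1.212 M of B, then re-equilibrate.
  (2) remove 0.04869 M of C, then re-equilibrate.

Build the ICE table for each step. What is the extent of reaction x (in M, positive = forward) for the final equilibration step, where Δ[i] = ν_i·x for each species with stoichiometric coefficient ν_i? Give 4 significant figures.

Q₀ = 0.00232 vs Keq = 0.009141 ⇒ Q<K, forward
Step 1:
                   J          X          B          C
  init       0.06691    0.03097      4.668     0.1024
  Δ         -0.01144    0.01144    0.01144    0.03431
  eq         0.05547    0.04241      4.679     0.1367
  solve Keq expr → x = 0.01144; check Q = 0.009141
Then add 1.212 M of B.
Step 2:
                   J          X          B          C
  init       0.05547    0.04241      5.891     0.1367
  Δ         0.002104  -0.002104  -0.002104  -0.006313
  eq         0.05758     0.0403      5.889     0.1304
  solve Keq expr → x = -0.002104; check Q = 0.009141
Then remove 0.04869 M of C.
Step 3:
                   J          X          B          C
  init       0.05758     0.0403      5.889    0.08171
  Δ         -0.01041    0.01041    0.01041    0.03124
  eq         0.04716    0.05072        5.9     0.1129
  solve Keq expr → x = 0.01041; check Q = 0.009141

x = 0.01041 M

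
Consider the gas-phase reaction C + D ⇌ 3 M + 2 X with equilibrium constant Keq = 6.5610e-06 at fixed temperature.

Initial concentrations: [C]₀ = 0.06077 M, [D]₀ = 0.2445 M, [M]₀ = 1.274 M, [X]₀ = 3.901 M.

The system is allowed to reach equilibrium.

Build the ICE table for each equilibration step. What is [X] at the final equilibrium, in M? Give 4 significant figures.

[X]_eq = 3.056 M

Q₀ = 2118 vs Keq = 6.5610e-06 ⇒ Q>K, reverse
Step 1:
                   C          D          M          X
  init       0.06077     0.2445      1.274      3.901
  Δ           0.4226     0.4226     -1.268    -0.8453
  eq          0.4834     0.6671   0.006097      3.056
  solve Keq expr → x = -0.4226; check Q = 6.5610e-06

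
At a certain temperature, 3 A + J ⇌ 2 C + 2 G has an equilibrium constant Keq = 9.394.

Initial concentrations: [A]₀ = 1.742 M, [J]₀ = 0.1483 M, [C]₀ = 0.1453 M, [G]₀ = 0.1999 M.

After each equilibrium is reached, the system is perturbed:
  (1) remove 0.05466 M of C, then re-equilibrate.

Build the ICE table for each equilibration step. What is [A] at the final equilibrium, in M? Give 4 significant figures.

[A]_eq = 1.302 M

Q₀ = 0.001076 vs Keq = 9.394 ⇒ Q<K, forward
Step 1:
                  A         J         C         G
  init        1.742    0.1483    0.1453    0.1999
  Δ         -0.4382   -0.1461    0.2921    0.2921
  eq          1.304  0.002225    0.4374     0.492
  solve Keq expr → x = 0.1461; check Q = 9.394
Then remove 0.05466 M of C.
Step 2:
                  A         J         C         G
  init        1.304  0.002225    0.3828     0.492
  Δ       -0.001499 -4.9958e-04 9.9916e-04 9.9916e-04
  eq          1.302  0.001726    0.3838     0.493
  solve Keq expr → x = 4.9958e-04; check Q = 9.394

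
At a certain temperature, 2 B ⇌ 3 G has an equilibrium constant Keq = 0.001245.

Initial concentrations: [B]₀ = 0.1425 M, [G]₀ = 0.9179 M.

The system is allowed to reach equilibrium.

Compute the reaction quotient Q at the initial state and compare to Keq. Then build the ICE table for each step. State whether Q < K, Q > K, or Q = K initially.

Q₀ = 38.09 vs Keq = 0.001245 ⇒ Q>K, reverse
Step 1:
                    B           G
  Initial      0.1425      0.9179
  Change       0.5555     -0.8333
  Equil         0.698     0.08465
  solve Keq expr → x = -0.2778; check Q = 0.001245

Q₀ = 38.09; Q > K (proceeds reverse)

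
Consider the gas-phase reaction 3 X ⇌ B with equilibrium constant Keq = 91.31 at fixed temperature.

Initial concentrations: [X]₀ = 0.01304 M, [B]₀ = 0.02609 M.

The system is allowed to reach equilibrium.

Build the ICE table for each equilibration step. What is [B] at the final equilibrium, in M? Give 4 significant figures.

[B]_eq = 0.01302 M

Q₀ = 1.1766e+04 vs Keq = 91.31 ⇒ Q>K, reverse
Step 1:
                  X         B
  Initial   0.01304   0.02609
  Change    0.03921  -0.01307
  Equil     0.05225   0.01302
  solve Keq expr → x = -0.01307; check Q = 91.31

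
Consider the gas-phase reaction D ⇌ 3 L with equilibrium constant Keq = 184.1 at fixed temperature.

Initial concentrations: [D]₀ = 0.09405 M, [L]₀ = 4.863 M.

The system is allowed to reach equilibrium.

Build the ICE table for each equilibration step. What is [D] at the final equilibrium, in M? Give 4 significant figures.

Q₀ = 1223 vs Keq = 184.1 ⇒ Q>K, reverse
Step 1:
                   D          L
  Initial    0.09405      4.863
  Change      0.2687     -0.806
  Equil       0.3627      4.057
  solve Keq expr → x = -0.2687; check Q = 184.1

[D]_eq = 0.3627 M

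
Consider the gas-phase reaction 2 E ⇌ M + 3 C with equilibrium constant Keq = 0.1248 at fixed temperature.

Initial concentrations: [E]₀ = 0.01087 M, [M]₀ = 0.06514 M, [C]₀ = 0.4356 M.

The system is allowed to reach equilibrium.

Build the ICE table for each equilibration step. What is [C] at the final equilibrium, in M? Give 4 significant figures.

[C]_eq = 0.3227 M

Q₀ = 45.57 vs Keq = 0.1248 ⇒ Q>K, reverse
Step 1:
                  E         M         C
  Initial   0.01087   0.06514    0.4356
  Change    0.07524  -0.03762   -0.1129
  Equil     0.08611   0.02752    0.3227
  solve Keq expr → x = -0.03762; check Q = 0.1248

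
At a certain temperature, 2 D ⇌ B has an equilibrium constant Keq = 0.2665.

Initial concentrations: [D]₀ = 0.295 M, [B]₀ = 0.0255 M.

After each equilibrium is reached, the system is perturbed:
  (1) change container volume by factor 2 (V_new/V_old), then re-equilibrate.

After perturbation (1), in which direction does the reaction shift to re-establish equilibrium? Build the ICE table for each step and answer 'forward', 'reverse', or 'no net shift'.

Direction: reverse

Q₀ = 0.293 vs Keq = 0.2665 ⇒ Q>K, reverse
Step 1:
                    D           B
  I             0.295      0.0255
  C          0.003506   -0.001753
  E            0.2985     0.02375
  solve Keq expr → x = -0.001753; check Q = 0.2665
Then change container volume by factor 2 (V_new/V_old).
Step 2:
                    D           B
  I            0.1493     0.01187
  C            0.0102   -0.005098
  E            0.1594    0.006775
  solve Keq expr → x = -0.005098; check Q = 0.2665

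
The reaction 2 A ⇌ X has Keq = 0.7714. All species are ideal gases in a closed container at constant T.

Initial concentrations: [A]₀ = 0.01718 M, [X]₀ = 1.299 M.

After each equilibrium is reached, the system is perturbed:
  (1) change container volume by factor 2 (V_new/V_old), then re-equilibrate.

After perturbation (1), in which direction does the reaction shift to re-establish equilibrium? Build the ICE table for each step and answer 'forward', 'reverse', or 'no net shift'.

Direction: reverse

Q₀ = 4401 vs Keq = 0.7714 ⇒ Q>K, reverse
Step 1:
                   A          X
  init       0.01718      1.299
  Δ                1    -0.5002
  eq           1.018     0.7988
  solve Keq expr → x = -0.5002; check Q = 0.7714
Then change container volume by factor 2 (V_new/V_old).
Step 2:
                   A          X
  init        0.5088     0.3994
  Δ           0.1431   -0.07156
  eq          0.6519     0.3278
  solve Keq expr → x = -0.07156; check Q = 0.7714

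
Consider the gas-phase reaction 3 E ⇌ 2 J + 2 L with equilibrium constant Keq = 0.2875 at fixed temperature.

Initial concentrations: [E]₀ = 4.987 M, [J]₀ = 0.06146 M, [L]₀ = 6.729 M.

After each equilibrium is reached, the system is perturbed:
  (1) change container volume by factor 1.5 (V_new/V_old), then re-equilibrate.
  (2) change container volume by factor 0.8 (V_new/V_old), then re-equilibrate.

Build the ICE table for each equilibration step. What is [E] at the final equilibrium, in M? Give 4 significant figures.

[E]_eq = 3.405 M

Q₀ = 0.001379 vs Keq = 0.2875 ⇒ Q<K, forward
Step 1:
                    E           J           L
  init          4.987     0.06146       6.729
  Δ           -0.8398      0.5598      0.5598
  eq            4.147      0.6213       7.289
  solve Keq expr → x = 0.2799; check Q = 0.2875
Then change container volume by factor 1.5 (V_new/V_old).
Step 2:
                    E           J           L
  init          2.765      0.4142       4.859
  Δ          -0.09264     0.06176     0.06176
  eq            2.672       0.476       4.921
  solve Keq expr → x = 0.03088; check Q = 0.2875
Then change container volume by factor 0.8 (V_new/V_old).
Step 3:
                    E           J           L
  init           3.34      0.5949       6.151
  Δ           0.06498    -0.04332    -0.04332
  eq            3.405      0.5516       6.108
  solve Keq expr → x = -0.02166; check Q = 0.2875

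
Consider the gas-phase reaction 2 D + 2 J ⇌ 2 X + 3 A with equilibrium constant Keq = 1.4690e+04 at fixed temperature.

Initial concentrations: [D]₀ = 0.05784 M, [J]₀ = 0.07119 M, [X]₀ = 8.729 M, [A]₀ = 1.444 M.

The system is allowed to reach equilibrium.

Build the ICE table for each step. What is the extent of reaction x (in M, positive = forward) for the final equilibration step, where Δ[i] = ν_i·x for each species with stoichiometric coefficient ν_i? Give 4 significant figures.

x = -0.1111 M

Q₀ = 1.3531e+07 vs Keq = 1.4690e+04 ⇒ Q>K, reverse
Step 1:
                  D         J         X         A
  I         0.05784   0.07119     8.729     1.444
  C          0.2222    0.2222   -0.2222   -0.3333
  E            0.28    0.2934     8.507     1.111
  solve Keq expr → x = -0.1111; check Q = 1.4690e+04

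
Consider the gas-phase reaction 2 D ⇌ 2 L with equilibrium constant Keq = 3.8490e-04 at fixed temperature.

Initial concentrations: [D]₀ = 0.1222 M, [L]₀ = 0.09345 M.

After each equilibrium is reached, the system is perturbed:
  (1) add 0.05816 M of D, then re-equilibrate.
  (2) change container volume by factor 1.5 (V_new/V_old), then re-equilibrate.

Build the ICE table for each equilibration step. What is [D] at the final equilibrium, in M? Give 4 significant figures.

[D]_eq = 0.179 M

Q₀ = 0.5848 vs Keq = 3.8490e-04 ⇒ Q>K, reverse
Step 1:
                  D         L
  Initial    0.1222   0.09345
  Change     0.0893   -0.0893
  Equil      0.2115  0.004149
  solve Keq expr → x = -0.04465; check Q = 3.8490e-04
Then add 0.05816 M of D.
Step 2:
                  D         L
  Initial    0.2697  0.004149
  Change  -0.001119  0.001119
  Equil      0.2685  0.005268
  solve Keq expr → x = 5.5954e-04; check Q = 3.8490e-04
Then change container volume by factor 1.5 (V_new/V_old).
Step 3:
                  D         L
  Initial     0.179  0.003512
  Change          0         0
  Equil       0.179  0.003512
  solve Keq expr → x = 0; check Q = 3.8490e-04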